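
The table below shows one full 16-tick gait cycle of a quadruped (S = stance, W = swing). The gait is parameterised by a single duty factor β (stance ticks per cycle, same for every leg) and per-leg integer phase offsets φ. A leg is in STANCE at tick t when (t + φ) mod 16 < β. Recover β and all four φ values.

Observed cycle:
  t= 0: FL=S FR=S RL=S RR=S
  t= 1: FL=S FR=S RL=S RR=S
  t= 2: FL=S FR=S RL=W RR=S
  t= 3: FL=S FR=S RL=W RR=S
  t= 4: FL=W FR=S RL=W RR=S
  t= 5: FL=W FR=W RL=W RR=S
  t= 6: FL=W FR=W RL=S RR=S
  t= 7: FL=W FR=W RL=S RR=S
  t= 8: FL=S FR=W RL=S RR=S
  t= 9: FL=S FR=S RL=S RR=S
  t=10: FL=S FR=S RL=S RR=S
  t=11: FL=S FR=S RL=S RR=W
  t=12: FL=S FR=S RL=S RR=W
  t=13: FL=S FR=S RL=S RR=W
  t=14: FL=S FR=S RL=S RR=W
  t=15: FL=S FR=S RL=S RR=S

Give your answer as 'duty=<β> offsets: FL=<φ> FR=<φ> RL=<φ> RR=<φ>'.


duty β = stance ticks per leg = 12
FL: stance ticks = 12; W→S at t=8 → φ=8
FR: stance ticks = 12; W→S at t=9 → φ=7
RL: stance ticks = 12; W→S at t=6 → φ=10
RR: stance ticks = 12; W→S at t=15 → φ=1

duty=12 offsets: FL=8 FR=7 RL=10 RR=1


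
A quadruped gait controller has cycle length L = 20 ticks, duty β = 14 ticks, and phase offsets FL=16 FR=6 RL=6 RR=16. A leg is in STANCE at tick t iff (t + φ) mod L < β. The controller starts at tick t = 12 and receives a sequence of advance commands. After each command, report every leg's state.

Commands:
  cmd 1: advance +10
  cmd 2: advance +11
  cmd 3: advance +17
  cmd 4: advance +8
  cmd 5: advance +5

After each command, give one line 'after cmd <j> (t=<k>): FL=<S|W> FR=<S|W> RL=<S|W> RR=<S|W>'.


after cmd 1 (t=22): FL=W FR=S RL=S RR=W
after cmd 2 (t=33): FL=S FR=W RL=W RR=S
after cmd 3 (t=50): FL=S FR=W RL=W RR=S
after cmd 4 (t=58): FL=W FR=S RL=S RR=W
after cmd 5 (t=63): FL=W FR=S RL=S RR=W

start t=12: FL=S FR=W RL=W RR=S
cmd 1: advance +10 → t=22, phase=(18,8,8,18) → FL=W FR=S RL=S RR=W
cmd 2: advance +11 → t=33, phase=(9,19,19,9) → FL=S FR=W RL=W RR=S
cmd 3: advance +17 → t=50, phase=(6,16,16,6) → FL=S FR=W RL=W RR=S
cmd 4: advance +8 → t=58, phase=(14,4,4,14) → FL=W FR=S RL=S RR=W
cmd 5: advance +5 → t=63, phase=(19,9,9,19) → FL=W FR=S RL=S RR=W


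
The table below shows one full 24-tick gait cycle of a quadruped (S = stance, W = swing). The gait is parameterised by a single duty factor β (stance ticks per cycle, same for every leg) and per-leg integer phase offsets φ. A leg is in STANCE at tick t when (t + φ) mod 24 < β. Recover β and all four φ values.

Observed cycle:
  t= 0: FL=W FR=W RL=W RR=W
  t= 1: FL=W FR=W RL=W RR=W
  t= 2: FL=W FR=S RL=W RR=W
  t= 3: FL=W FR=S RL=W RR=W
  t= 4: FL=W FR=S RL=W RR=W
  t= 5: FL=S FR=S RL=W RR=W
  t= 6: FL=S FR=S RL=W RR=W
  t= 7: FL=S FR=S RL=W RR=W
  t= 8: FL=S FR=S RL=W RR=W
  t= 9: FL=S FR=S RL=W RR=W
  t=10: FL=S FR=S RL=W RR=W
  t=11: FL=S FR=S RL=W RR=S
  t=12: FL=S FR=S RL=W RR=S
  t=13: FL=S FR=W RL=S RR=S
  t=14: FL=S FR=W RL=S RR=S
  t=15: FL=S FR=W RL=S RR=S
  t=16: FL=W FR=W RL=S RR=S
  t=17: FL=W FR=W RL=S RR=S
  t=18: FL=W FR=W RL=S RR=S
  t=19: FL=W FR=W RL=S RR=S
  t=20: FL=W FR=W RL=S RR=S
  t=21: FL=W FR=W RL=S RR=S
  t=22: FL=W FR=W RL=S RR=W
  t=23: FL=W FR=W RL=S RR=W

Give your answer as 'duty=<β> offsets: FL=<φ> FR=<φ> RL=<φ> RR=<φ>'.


duty=11 offsets: FL=19 FR=22 RL=11 RR=13

duty β = stance ticks per leg = 11
FL: stance ticks = 11; W→S at t=5 → φ=19
FR: stance ticks = 11; W→S at t=2 → φ=22
RL: stance ticks = 11; W→S at t=13 → φ=11
RR: stance ticks = 11; W→S at t=11 → φ=13


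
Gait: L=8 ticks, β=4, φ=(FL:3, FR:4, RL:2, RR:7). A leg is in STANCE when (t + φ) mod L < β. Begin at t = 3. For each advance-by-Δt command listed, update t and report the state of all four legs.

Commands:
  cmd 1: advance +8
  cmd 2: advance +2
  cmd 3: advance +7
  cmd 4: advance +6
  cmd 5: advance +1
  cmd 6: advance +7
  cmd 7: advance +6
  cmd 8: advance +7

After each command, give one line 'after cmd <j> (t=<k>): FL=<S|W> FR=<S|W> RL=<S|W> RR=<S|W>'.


start t=3: FL=W FR=W RL=W RR=S
cmd 1: advance +8 → t=11, phase=(6,7,5,2) → FL=W FR=W RL=W RR=S
cmd 2: advance +2 → t=13, phase=(0,1,7,4) → FL=S FR=S RL=W RR=W
cmd 3: advance +7 → t=20, phase=(7,0,6,3) → FL=W FR=S RL=W RR=S
cmd 4: advance +6 → t=26, phase=(5,6,4,1) → FL=W FR=W RL=W RR=S
cmd 5: advance +1 → t=27, phase=(6,7,5,2) → FL=W FR=W RL=W RR=S
cmd 6: advance +7 → t=34, phase=(5,6,4,1) → FL=W FR=W RL=W RR=S
cmd 7: advance +6 → t=40, phase=(3,4,2,7) → FL=S FR=W RL=S RR=W
cmd 8: advance +7 → t=47, phase=(2,3,1,6) → FL=S FR=S RL=S RR=W

after cmd 1 (t=11): FL=W FR=W RL=W RR=S
after cmd 2 (t=13): FL=S FR=S RL=W RR=W
after cmd 3 (t=20): FL=W FR=S RL=W RR=S
after cmd 4 (t=26): FL=W FR=W RL=W RR=S
after cmd 5 (t=27): FL=W FR=W RL=W RR=S
after cmd 6 (t=34): FL=W FR=W RL=W RR=S
after cmd 7 (t=40): FL=S FR=W RL=S RR=W
after cmd 8 (t=47): FL=S FR=S RL=S RR=W


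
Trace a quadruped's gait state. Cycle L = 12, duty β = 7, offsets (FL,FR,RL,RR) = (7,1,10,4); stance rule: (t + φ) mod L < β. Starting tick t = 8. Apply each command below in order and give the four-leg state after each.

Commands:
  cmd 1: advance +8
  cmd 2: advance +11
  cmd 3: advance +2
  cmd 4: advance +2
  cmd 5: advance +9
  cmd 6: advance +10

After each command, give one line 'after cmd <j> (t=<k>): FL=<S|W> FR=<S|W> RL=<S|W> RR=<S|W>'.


after cmd 1 (t=16): FL=W FR=S RL=S RR=W
after cmd 2 (t=27): FL=W FR=S RL=S RR=W
after cmd 3 (t=29): FL=S FR=S RL=S RR=W
after cmd 4 (t=31): FL=S FR=W RL=S RR=W
after cmd 5 (t=40): FL=W FR=S RL=S RR=W
after cmd 6 (t=50): FL=W FR=S RL=S RR=S

start t=8: FL=S FR=W RL=S RR=S
cmd 1: advance +8 → t=16, phase=(11,5,2,8) → FL=W FR=S RL=S RR=W
cmd 2: advance +11 → t=27, phase=(10,4,1,7) → FL=W FR=S RL=S RR=W
cmd 3: advance +2 → t=29, phase=(0,6,3,9) → FL=S FR=S RL=S RR=W
cmd 4: advance +2 → t=31, phase=(2,8,5,11) → FL=S FR=W RL=S RR=W
cmd 5: advance +9 → t=40, phase=(11,5,2,8) → FL=W FR=S RL=S RR=W
cmd 6: advance +10 → t=50, phase=(9,3,0,6) → FL=W FR=S RL=S RR=S


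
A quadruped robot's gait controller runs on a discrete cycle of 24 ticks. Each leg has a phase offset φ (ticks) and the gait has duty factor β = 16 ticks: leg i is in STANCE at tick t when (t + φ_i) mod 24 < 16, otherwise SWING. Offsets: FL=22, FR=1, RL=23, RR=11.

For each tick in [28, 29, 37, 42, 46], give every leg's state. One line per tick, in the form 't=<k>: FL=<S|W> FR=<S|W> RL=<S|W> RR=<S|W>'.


t=28: phase=(2,5,3,15) vs β=16 → FL=S FR=S RL=S RR=S
t=29: phase=(3,6,4,16) vs β=16 → FL=S FR=S RL=S RR=W
t=37: phase=(11,14,12,0) vs β=16 → FL=S FR=S RL=S RR=S
t=42: phase=(16,19,17,5) vs β=16 → FL=W FR=W RL=W RR=S
t=46: phase=(20,23,21,9) vs β=16 → FL=W FR=W RL=W RR=S

t=28: FL=S FR=S RL=S RR=S
t=29: FL=S FR=S RL=S RR=W
t=37: FL=S FR=S RL=S RR=S
t=42: FL=W FR=W RL=W RR=S
t=46: FL=W FR=W RL=W RR=S


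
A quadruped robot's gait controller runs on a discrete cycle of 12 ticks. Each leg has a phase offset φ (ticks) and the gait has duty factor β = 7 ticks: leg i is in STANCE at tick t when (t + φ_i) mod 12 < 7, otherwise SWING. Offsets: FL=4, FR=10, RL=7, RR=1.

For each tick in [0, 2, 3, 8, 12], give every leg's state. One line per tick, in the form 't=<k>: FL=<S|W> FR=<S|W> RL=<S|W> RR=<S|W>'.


t=0: phase=(4,10,7,1) vs β=7 → FL=S FR=W RL=W RR=S
t=2: phase=(6,0,9,3) vs β=7 → FL=S FR=S RL=W RR=S
t=3: phase=(7,1,10,4) vs β=7 → FL=W FR=S RL=W RR=S
t=8: phase=(0,6,3,9) vs β=7 → FL=S FR=S RL=S RR=W
t=12: phase=(4,10,7,1) vs β=7 → FL=S FR=W RL=W RR=S

t=0: FL=S FR=W RL=W RR=S
t=2: FL=S FR=S RL=W RR=S
t=3: FL=W FR=S RL=W RR=S
t=8: FL=S FR=S RL=S RR=W
t=12: FL=S FR=W RL=W RR=S


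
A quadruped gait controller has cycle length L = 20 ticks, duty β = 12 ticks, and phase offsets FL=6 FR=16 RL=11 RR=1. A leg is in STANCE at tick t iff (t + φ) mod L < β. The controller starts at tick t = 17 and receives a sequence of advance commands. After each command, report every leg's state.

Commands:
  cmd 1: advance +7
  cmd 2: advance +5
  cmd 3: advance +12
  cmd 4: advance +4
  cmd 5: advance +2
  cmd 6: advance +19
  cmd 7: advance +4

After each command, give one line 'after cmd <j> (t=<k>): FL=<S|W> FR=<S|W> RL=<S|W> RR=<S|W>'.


after cmd 1 (t=24): FL=S FR=S RL=W RR=S
after cmd 2 (t=29): FL=W FR=S RL=S RR=S
after cmd 3 (t=41): FL=S FR=W RL=W RR=S
after cmd 4 (t=45): FL=S FR=S RL=W RR=S
after cmd 5 (t=47): FL=W FR=S RL=W RR=S
after cmd 6 (t=66): FL=W FR=S RL=W RR=S
after cmd 7 (t=70): FL=W FR=S RL=S RR=S

start t=17: FL=S FR=W RL=S RR=W
cmd 1: advance +7 → t=24, phase=(10,0,15,5) → FL=S FR=S RL=W RR=S
cmd 2: advance +5 → t=29, phase=(15,5,0,10) → FL=W FR=S RL=S RR=S
cmd 3: advance +12 → t=41, phase=(7,17,12,2) → FL=S FR=W RL=W RR=S
cmd 4: advance +4 → t=45, phase=(11,1,16,6) → FL=S FR=S RL=W RR=S
cmd 5: advance +2 → t=47, phase=(13,3,18,8) → FL=W FR=S RL=W RR=S
cmd 6: advance +19 → t=66, phase=(12,2,17,7) → FL=W FR=S RL=W RR=S
cmd 7: advance +4 → t=70, phase=(16,6,1,11) → FL=W FR=S RL=S RR=S


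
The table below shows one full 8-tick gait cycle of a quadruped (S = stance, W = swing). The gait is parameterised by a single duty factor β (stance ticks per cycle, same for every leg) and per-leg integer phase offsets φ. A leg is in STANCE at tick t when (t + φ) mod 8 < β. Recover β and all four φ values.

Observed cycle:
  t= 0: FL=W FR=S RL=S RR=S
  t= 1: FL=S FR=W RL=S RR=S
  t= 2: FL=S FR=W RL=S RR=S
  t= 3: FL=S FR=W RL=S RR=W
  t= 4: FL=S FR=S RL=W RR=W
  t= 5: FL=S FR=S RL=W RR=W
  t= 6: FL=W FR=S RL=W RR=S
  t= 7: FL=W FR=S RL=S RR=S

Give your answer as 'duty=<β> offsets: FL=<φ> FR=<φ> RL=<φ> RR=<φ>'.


duty=5 offsets: FL=7 FR=4 RL=1 RR=2

duty β = stance ticks per leg = 5
FL: stance ticks = 5; W→S at t=1 → φ=7
FR: stance ticks = 5; W→S at t=4 → φ=4
RL: stance ticks = 5; W→S at t=7 → φ=1
RR: stance ticks = 5; W→S at t=6 → φ=2


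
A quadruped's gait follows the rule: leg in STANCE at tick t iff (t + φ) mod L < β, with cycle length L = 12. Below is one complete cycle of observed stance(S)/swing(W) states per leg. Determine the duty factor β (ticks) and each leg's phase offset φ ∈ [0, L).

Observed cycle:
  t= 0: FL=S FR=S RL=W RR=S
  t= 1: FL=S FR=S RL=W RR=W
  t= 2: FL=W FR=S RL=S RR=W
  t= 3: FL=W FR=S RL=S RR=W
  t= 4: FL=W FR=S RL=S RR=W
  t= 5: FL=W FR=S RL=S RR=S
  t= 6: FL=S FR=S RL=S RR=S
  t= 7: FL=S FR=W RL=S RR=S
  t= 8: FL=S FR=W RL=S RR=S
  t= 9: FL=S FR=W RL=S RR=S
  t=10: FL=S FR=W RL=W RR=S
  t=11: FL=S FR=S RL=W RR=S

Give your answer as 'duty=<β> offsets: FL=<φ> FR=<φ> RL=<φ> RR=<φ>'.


duty β = stance ticks per leg = 8
FL: stance ticks = 8; W→S at t=6 → φ=6
FR: stance ticks = 8; W→S at t=11 → φ=1
RL: stance ticks = 8; W→S at t=2 → φ=10
RR: stance ticks = 8; W→S at t=5 → φ=7

duty=8 offsets: FL=6 FR=1 RL=10 RR=7


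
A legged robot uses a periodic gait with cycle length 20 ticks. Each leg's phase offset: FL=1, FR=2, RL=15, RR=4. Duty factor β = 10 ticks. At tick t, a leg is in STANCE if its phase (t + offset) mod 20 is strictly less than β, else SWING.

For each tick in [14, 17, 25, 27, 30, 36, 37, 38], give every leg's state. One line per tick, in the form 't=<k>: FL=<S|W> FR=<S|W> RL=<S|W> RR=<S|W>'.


t=14: phase=(15,16,9,18) vs β=10 → FL=W FR=W RL=S RR=W
t=17: phase=(18,19,12,1) vs β=10 → FL=W FR=W RL=W RR=S
t=25: phase=(6,7,0,9) vs β=10 → FL=S FR=S RL=S RR=S
t=27: phase=(8,9,2,11) vs β=10 → FL=S FR=S RL=S RR=W
t=30: phase=(11,12,5,14) vs β=10 → FL=W FR=W RL=S RR=W
t=36: phase=(17,18,11,0) vs β=10 → FL=W FR=W RL=W RR=S
t=37: phase=(18,19,12,1) vs β=10 → FL=W FR=W RL=W RR=S
t=38: phase=(19,0,13,2) vs β=10 → FL=W FR=S RL=W RR=S

t=14: FL=W FR=W RL=S RR=W
t=17: FL=W FR=W RL=W RR=S
t=25: FL=S FR=S RL=S RR=S
t=27: FL=S FR=S RL=S RR=W
t=30: FL=W FR=W RL=S RR=W
t=36: FL=W FR=W RL=W RR=S
t=37: FL=W FR=W RL=W RR=S
t=38: FL=W FR=S RL=W RR=S


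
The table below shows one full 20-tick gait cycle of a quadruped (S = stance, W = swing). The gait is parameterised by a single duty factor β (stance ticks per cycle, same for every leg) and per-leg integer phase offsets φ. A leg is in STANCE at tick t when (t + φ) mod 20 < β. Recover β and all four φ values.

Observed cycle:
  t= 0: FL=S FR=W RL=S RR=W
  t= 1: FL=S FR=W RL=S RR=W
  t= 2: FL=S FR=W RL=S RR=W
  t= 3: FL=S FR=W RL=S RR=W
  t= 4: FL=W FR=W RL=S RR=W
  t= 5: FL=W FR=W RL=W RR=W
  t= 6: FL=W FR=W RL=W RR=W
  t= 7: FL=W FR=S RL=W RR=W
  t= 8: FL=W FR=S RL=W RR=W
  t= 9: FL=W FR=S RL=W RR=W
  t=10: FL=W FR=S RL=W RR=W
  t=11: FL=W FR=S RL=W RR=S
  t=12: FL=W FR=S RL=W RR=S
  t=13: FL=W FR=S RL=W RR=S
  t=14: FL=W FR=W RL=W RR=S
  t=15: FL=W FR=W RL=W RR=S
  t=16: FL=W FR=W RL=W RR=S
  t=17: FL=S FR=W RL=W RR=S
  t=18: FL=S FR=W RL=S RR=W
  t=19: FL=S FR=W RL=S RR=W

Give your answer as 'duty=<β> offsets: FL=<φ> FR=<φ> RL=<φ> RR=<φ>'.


duty β = stance ticks per leg = 7
FL: stance ticks = 7; W→S at t=17 → φ=3
FR: stance ticks = 7; W→S at t=7 → φ=13
RL: stance ticks = 7; W→S at t=18 → φ=2
RR: stance ticks = 7; W→S at t=11 → φ=9

duty=7 offsets: FL=3 FR=13 RL=2 RR=9


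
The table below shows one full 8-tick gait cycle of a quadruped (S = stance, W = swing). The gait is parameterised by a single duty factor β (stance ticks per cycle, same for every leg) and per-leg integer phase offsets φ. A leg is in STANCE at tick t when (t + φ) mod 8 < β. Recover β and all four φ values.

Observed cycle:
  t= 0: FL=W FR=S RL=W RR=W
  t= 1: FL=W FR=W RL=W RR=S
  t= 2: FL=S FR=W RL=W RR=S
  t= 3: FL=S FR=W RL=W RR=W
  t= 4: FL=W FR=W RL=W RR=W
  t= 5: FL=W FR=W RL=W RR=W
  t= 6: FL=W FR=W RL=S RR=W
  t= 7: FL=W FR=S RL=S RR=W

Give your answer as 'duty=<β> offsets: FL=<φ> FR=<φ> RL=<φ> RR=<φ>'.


duty β = stance ticks per leg = 2
FL: stance ticks = 2; W→S at t=2 → φ=6
FR: stance ticks = 2; W→S at t=7 → φ=1
RL: stance ticks = 2; W→S at t=6 → φ=2
RR: stance ticks = 2; W→S at t=1 → φ=7

duty=2 offsets: FL=6 FR=1 RL=2 RR=7


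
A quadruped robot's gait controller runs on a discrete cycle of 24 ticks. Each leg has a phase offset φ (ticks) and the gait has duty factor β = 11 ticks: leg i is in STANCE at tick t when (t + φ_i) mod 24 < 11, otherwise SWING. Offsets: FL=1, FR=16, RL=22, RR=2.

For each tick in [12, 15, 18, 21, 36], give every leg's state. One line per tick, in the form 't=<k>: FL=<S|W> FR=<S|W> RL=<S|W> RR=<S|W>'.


t=12: FL=W FR=S RL=S RR=W
t=15: FL=W FR=S RL=W RR=W
t=18: FL=W FR=S RL=W RR=W
t=21: FL=W FR=W RL=W RR=W
t=36: FL=W FR=S RL=S RR=W

t=12: phase=(13,4,10,14) vs β=11 → FL=W FR=S RL=S RR=W
t=15: phase=(16,7,13,17) vs β=11 → FL=W FR=S RL=W RR=W
t=18: phase=(19,10,16,20) vs β=11 → FL=W FR=S RL=W RR=W
t=21: phase=(22,13,19,23) vs β=11 → FL=W FR=W RL=W RR=W
t=36: phase=(13,4,10,14) vs β=11 → FL=W FR=S RL=S RR=W


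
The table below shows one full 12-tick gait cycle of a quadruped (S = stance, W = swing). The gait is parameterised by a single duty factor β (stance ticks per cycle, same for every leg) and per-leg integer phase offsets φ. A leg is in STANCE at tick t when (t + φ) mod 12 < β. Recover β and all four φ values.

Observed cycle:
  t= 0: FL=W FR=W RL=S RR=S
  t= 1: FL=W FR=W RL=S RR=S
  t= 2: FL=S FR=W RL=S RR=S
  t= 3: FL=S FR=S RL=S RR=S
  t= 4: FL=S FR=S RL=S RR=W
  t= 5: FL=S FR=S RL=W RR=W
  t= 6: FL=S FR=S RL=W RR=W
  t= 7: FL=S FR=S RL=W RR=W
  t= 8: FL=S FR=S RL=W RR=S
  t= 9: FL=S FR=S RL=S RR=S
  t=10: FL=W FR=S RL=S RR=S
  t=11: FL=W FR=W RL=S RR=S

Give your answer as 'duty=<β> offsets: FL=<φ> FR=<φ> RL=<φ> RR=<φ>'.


duty β = stance ticks per leg = 8
FL: stance ticks = 8; W→S at t=2 → φ=10
FR: stance ticks = 8; W→S at t=3 → φ=9
RL: stance ticks = 8; W→S at t=9 → φ=3
RR: stance ticks = 8; W→S at t=8 → φ=4

duty=8 offsets: FL=10 FR=9 RL=3 RR=4


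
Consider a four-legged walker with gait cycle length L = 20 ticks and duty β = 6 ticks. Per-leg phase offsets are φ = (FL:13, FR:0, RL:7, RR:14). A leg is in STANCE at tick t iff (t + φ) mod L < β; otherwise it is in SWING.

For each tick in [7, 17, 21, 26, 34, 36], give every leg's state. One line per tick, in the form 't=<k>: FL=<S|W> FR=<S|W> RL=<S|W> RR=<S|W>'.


t=7: FL=S FR=W RL=W RR=S
t=17: FL=W FR=W RL=S RR=W
t=21: FL=W FR=S RL=W RR=W
t=26: FL=W FR=W RL=W RR=S
t=34: FL=W FR=W RL=S RR=W
t=36: FL=W FR=W RL=S RR=W

t=7: phase=(0,7,14,1) vs β=6 → FL=S FR=W RL=W RR=S
t=17: phase=(10,17,4,11) vs β=6 → FL=W FR=W RL=S RR=W
t=21: phase=(14,1,8,15) vs β=6 → FL=W FR=S RL=W RR=W
t=26: phase=(19,6,13,0) vs β=6 → FL=W FR=W RL=W RR=S
t=34: phase=(7,14,1,8) vs β=6 → FL=W FR=W RL=S RR=W
t=36: phase=(9,16,3,10) vs β=6 → FL=W FR=W RL=S RR=W


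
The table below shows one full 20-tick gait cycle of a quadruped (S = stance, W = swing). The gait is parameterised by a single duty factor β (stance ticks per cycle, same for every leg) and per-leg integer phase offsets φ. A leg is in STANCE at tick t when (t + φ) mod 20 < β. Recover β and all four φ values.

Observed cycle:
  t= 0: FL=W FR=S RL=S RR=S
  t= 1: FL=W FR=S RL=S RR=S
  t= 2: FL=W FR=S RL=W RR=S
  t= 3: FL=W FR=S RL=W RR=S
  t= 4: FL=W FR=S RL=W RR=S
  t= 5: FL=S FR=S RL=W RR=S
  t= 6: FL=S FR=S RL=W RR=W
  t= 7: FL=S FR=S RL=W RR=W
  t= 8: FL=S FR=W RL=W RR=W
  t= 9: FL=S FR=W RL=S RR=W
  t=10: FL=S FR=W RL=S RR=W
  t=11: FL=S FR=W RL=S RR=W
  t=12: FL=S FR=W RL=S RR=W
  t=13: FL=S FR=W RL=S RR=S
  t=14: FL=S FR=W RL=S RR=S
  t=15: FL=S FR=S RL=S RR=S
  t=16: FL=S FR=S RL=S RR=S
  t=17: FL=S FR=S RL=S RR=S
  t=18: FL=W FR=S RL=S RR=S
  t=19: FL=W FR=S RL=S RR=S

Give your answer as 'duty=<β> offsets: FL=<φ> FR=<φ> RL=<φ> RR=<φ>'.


duty β = stance ticks per leg = 13
FL: stance ticks = 13; W→S at t=5 → φ=15
FR: stance ticks = 13; W→S at t=15 → φ=5
RL: stance ticks = 13; W→S at t=9 → φ=11
RR: stance ticks = 13; W→S at t=13 → φ=7

duty=13 offsets: FL=15 FR=5 RL=11 RR=7


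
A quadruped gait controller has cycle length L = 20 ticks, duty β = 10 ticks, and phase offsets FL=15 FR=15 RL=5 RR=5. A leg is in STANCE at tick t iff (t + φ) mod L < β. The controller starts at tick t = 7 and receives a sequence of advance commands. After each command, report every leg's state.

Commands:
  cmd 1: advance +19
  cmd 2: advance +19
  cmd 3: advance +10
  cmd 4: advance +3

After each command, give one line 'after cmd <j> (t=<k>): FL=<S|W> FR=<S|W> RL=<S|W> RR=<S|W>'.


after cmd 1 (t=26): FL=S FR=S RL=W RR=W
after cmd 2 (t=45): FL=S FR=S RL=W RR=W
after cmd 3 (t=55): FL=W FR=W RL=S RR=S
after cmd 4 (t=58): FL=W FR=W RL=S RR=S

start t=7: FL=S FR=S RL=W RR=W
cmd 1: advance +19 → t=26, phase=(1,1,11,11) → FL=S FR=S RL=W RR=W
cmd 2: advance +19 → t=45, phase=(0,0,10,10) → FL=S FR=S RL=W RR=W
cmd 3: advance +10 → t=55, phase=(10,10,0,0) → FL=W FR=W RL=S RR=S
cmd 4: advance +3 → t=58, phase=(13,13,3,3) → FL=W FR=W RL=S RR=S


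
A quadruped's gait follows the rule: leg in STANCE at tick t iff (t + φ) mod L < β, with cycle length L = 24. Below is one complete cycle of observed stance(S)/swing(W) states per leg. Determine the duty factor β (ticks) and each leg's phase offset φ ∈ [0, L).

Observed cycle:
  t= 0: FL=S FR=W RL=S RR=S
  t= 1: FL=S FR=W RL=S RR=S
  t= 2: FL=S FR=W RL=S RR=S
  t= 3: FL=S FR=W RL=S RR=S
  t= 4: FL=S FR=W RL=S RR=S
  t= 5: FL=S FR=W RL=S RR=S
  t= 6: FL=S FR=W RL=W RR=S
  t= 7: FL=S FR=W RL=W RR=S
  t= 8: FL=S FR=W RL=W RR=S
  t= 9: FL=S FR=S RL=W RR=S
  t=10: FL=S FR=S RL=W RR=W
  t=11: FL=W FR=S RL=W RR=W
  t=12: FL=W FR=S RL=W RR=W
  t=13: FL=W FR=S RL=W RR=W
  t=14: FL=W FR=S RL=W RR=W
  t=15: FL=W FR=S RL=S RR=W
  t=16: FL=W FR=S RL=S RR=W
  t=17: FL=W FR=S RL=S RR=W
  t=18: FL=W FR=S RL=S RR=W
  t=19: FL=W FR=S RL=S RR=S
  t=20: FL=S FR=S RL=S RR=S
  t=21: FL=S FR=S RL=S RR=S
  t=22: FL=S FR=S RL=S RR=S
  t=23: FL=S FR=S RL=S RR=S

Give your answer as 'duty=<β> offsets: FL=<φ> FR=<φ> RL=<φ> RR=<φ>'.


duty=15 offsets: FL=4 FR=15 RL=9 RR=5

duty β = stance ticks per leg = 15
FL: stance ticks = 15; W→S at t=20 → φ=4
FR: stance ticks = 15; W→S at t=9 → φ=15
RL: stance ticks = 15; W→S at t=15 → φ=9
RR: stance ticks = 15; W→S at t=19 → φ=5


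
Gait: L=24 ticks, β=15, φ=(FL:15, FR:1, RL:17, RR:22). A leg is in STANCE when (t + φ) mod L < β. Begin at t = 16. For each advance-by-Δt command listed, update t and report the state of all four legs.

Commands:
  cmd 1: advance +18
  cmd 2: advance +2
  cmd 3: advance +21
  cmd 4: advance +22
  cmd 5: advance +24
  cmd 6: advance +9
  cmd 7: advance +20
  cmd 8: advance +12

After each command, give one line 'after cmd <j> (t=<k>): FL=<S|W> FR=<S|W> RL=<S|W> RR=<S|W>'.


start t=16: FL=S FR=W RL=S RR=S
cmd 1: advance +18 → t=34, phase=(1,11,3,8) → FL=S FR=S RL=S RR=S
cmd 2: advance +2 → t=36, phase=(3,13,5,10) → FL=S FR=S RL=S RR=S
cmd 3: advance +21 → t=57, phase=(0,10,2,7) → FL=S FR=S RL=S RR=S
cmd 4: advance +22 → t=79, phase=(22,8,0,5) → FL=W FR=S RL=S RR=S
cmd 5: advance +24 → t=103, phase=(22,8,0,5) → FL=W FR=S RL=S RR=S
cmd 6: advance +9 → t=112, phase=(7,17,9,14) → FL=S FR=W RL=S RR=S
cmd 7: advance +20 → t=132, phase=(3,13,5,10) → FL=S FR=S RL=S RR=S
cmd 8: advance +12 → t=144, phase=(15,1,17,22) → FL=W FR=S RL=W RR=W

after cmd 1 (t=34): FL=S FR=S RL=S RR=S
after cmd 2 (t=36): FL=S FR=S RL=S RR=S
after cmd 3 (t=57): FL=S FR=S RL=S RR=S
after cmd 4 (t=79): FL=W FR=S RL=S RR=S
after cmd 5 (t=103): FL=W FR=S RL=S RR=S
after cmd 6 (t=112): FL=S FR=W RL=S RR=S
after cmd 7 (t=132): FL=S FR=S RL=S RR=S
after cmd 8 (t=144): FL=W FR=S RL=W RR=W


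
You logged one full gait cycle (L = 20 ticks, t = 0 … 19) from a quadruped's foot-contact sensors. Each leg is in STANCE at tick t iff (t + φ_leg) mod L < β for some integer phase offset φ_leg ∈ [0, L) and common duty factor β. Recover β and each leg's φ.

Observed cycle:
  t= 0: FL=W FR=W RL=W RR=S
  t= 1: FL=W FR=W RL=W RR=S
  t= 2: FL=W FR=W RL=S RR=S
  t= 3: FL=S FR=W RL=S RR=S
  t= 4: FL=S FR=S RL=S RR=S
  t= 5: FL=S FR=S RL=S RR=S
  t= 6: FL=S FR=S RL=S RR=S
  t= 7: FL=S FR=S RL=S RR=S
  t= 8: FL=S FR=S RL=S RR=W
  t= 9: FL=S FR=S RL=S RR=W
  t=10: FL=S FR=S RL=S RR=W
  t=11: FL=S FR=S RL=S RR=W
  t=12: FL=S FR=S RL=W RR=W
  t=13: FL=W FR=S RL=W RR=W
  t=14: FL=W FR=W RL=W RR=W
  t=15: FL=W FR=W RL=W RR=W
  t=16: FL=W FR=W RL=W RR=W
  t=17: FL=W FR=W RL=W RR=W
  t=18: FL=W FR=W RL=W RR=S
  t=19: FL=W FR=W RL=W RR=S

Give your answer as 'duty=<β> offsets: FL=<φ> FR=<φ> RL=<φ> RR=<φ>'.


duty β = stance ticks per leg = 10
FL: stance ticks = 10; W→S at t=3 → φ=17
FR: stance ticks = 10; W→S at t=4 → φ=16
RL: stance ticks = 10; W→S at t=2 → φ=18
RR: stance ticks = 10; W→S at t=18 → φ=2

duty=10 offsets: FL=17 FR=16 RL=18 RR=2


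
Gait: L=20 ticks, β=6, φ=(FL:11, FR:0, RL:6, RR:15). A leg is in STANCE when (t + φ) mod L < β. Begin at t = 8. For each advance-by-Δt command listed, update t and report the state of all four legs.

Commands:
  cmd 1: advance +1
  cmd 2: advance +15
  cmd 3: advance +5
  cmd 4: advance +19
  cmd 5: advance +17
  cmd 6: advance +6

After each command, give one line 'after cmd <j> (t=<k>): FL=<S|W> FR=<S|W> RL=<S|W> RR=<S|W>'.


after cmd 1 (t=9): FL=S FR=W RL=W RR=S
after cmd 2 (t=24): FL=W FR=S RL=W RR=W
after cmd 3 (t=29): FL=S FR=W RL=W RR=S
after cmd 4 (t=48): FL=W FR=W RL=W RR=S
after cmd 5 (t=65): FL=W FR=S RL=W RR=S
after cmd 6 (t=71): FL=S FR=W RL=W RR=W

start t=8: FL=W FR=W RL=W RR=S
cmd 1: advance +1 → t=9, phase=(0,9,15,4) → FL=S FR=W RL=W RR=S
cmd 2: advance +15 → t=24, phase=(15,4,10,19) → FL=W FR=S RL=W RR=W
cmd 3: advance +5 → t=29, phase=(0,9,15,4) → FL=S FR=W RL=W RR=S
cmd 4: advance +19 → t=48, phase=(19,8,14,3) → FL=W FR=W RL=W RR=S
cmd 5: advance +17 → t=65, phase=(16,5,11,0) → FL=W FR=S RL=W RR=S
cmd 6: advance +6 → t=71, phase=(2,11,17,6) → FL=S FR=W RL=W RR=W


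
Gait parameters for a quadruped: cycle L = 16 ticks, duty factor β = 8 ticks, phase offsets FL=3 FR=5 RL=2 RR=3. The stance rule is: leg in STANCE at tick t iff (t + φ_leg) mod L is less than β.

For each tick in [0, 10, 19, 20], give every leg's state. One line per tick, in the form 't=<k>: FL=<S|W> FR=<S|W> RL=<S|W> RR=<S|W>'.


t=0: phase=(3,5,2,3) vs β=8 → FL=S FR=S RL=S RR=S
t=10: phase=(13,15,12,13) vs β=8 → FL=W FR=W RL=W RR=W
t=19: phase=(6,8,5,6) vs β=8 → FL=S FR=W RL=S RR=S
t=20: phase=(7,9,6,7) vs β=8 → FL=S FR=W RL=S RR=S

t=0: FL=S FR=S RL=S RR=S
t=10: FL=W FR=W RL=W RR=W
t=19: FL=S FR=W RL=S RR=S
t=20: FL=S FR=W RL=S RR=S


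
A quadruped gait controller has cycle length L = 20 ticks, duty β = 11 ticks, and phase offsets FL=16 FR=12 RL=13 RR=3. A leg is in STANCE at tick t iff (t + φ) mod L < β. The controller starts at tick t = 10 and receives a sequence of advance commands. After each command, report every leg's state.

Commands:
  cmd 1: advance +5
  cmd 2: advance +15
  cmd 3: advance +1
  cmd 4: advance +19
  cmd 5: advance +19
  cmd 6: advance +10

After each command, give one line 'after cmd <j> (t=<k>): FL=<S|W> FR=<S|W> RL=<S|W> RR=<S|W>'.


after cmd 1 (t=15): FL=W FR=S RL=S RR=W
after cmd 2 (t=30): FL=S FR=S RL=S RR=W
after cmd 3 (t=31): FL=S FR=S RL=S RR=W
after cmd 4 (t=50): FL=S FR=S RL=S RR=W
after cmd 5 (t=69): FL=S FR=S RL=S RR=W
after cmd 6 (t=79): FL=W FR=W RL=W RR=S

start t=10: FL=S FR=S RL=S RR=W
cmd 1: advance +5 → t=15, phase=(11,7,8,18) → FL=W FR=S RL=S RR=W
cmd 2: advance +15 → t=30, phase=(6,2,3,13) → FL=S FR=S RL=S RR=W
cmd 3: advance +1 → t=31, phase=(7,3,4,14) → FL=S FR=S RL=S RR=W
cmd 4: advance +19 → t=50, phase=(6,2,3,13) → FL=S FR=S RL=S RR=W
cmd 5: advance +19 → t=69, phase=(5,1,2,12) → FL=S FR=S RL=S RR=W
cmd 6: advance +10 → t=79, phase=(15,11,12,2) → FL=W FR=W RL=W RR=S


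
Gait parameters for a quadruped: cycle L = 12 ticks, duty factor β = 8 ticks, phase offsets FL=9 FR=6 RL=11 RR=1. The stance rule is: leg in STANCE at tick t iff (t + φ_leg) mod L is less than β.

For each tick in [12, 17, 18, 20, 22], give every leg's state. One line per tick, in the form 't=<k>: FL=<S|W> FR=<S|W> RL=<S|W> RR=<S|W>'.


t=12: FL=W FR=S RL=W RR=S
t=17: FL=S FR=W RL=S RR=S
t=18: FL=S FR=S RL=S RR=S
t=20: FL=S FR=S RL=S RR=W
t=22: FL=S FR=S RL=W RR=W

t=12: phase=(9,6,11,1) vs β=8 → FL=W FR=S RL=W RR=S
t=17: phase=(2,11,4,6) vs β=8 → FL=S FR=W RL=S RR=S
t=18: phase=(3,0,5,7) vs β=8 → FL=S FR=S RL=S RR=S
t=20: phase=(5,2,7,9) vs β=8 → FL=S FR=S RL=S RR=W
t=22: phase=(7,4,9,11) vs β=8 → FL=S FR=S RL=W RR=W


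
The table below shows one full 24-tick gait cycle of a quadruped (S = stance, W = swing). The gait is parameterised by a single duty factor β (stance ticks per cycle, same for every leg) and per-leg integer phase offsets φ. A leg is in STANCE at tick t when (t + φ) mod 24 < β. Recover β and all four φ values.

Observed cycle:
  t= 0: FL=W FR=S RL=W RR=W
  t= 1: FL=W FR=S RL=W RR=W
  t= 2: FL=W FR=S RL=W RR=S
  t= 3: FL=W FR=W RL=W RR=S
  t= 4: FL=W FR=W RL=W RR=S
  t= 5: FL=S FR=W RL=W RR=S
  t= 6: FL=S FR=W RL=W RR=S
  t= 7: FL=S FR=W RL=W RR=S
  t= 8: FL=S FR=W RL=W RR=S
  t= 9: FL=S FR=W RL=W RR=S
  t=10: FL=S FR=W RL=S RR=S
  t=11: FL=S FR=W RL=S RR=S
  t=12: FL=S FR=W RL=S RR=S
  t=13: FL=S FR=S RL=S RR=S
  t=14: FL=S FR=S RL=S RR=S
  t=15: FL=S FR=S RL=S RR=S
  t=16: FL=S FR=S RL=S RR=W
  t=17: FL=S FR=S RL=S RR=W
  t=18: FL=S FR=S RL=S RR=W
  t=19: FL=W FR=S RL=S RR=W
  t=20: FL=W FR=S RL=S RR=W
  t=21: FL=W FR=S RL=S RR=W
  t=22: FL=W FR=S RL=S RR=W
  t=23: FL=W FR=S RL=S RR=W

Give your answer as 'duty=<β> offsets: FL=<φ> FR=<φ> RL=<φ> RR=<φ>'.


duty=14 offsets: FL=19 FR=11 RL=14 RR=22

duty β = stance ticks per leg = 14
FL: stance ticks = 14; W→S at t=5 → φ=19
FR: stance ticks = 14; W→S at t=13 → φ=11
RL: stance ticks = 14; W→S at t=10 → φ=14
RR: stance ticks = 14; W→S at t=2 → φ=22


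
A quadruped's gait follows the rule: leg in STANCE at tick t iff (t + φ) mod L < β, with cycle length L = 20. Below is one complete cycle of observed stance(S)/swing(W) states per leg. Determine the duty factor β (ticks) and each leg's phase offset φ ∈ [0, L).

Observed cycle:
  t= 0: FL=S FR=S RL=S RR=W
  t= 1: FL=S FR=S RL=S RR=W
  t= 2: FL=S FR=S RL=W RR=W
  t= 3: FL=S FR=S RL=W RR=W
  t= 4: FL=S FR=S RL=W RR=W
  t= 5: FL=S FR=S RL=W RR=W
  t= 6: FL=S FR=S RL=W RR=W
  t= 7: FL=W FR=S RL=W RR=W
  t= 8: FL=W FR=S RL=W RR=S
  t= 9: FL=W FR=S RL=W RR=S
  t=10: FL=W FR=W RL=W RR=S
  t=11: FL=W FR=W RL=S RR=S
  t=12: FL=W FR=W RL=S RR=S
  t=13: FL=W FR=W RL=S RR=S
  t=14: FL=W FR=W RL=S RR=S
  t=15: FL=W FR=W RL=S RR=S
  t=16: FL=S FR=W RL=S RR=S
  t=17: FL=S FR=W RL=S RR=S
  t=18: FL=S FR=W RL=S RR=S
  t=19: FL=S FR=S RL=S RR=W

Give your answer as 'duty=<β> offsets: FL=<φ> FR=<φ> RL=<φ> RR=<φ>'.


duty=11 offsets: FL=4 FR=1 RL=9 RR=12

duty β = stance ticks per leg = 11
FL: stance ticks = 11; W→S at t=16 → φ=4
FR: stance ticks = 11; W→S at t=19 → φ=1
RL: stance ticks = 11; W→S at t=11 → φ=9
RR: stance ticks = 11; W→S at t=8 → φ=12


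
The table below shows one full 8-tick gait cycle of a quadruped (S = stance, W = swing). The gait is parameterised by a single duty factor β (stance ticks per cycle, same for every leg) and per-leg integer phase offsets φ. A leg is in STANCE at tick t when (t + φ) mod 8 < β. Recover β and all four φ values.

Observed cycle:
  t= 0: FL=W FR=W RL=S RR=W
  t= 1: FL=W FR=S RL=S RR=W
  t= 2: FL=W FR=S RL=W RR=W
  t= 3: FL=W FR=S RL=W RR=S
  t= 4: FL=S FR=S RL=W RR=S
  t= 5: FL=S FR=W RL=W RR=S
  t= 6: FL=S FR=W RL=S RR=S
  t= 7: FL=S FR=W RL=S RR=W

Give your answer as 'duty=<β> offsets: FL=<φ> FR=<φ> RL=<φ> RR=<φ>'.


duty=4 offsets: FL=4 FR=7 RL=2 RR=5

duty β = stance ticks per leg = 4
FL: stance ticks = 4; W→S at t=4 → φ=4
FR: stance ticks = 4; W→S at t=1 → φ=7
RL: stance ticks = 4; W→S at t=6 → φ=2
RR: stance ticks = 4; W→S at t=3 → φ=5


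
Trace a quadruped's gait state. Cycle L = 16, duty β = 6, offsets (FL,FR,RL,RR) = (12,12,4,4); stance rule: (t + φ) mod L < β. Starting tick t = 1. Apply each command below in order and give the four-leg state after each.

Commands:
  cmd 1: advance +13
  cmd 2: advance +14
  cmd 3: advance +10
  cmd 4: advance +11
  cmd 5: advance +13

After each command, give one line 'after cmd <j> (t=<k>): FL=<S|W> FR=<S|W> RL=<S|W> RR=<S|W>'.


start t=1: FL=W FR=W RL=S RR=S
cmd 1: advance +13 → t=14, phase=(10,10,2,2) → FL=W FR=W RL=S RR=S
cmd 2: advance +14 → t=28, phase=(8,8,0,0) → FL=W FR=W RL=S RR=S
cmd 3: advance +10 → t=38, phase=(2,2,10,10) → FL=S FR=S RL=W RR=W
cmd 4: advance +11 → t=49, phase=(13,13,5,5) → FL=W FR=W RL=S RR=S
cmd 5: advance +13 → t=62, phase=(10,10,2,2) → FL=W FR=W RL=S RR=S

after cmd 1 (t=14): FL=W FR=W RL=S RR=S
after cmd 2 (t=28): FL=W FR=W RL=S RR=S
after cmd 3 (t=38): FL=S FR=S RL=W RR=W
after cmd 4 (t=49): FL=W FR=W RL=S RR=S
after cmd 5 (t=62): FL=W FR=W RL=S RR=S


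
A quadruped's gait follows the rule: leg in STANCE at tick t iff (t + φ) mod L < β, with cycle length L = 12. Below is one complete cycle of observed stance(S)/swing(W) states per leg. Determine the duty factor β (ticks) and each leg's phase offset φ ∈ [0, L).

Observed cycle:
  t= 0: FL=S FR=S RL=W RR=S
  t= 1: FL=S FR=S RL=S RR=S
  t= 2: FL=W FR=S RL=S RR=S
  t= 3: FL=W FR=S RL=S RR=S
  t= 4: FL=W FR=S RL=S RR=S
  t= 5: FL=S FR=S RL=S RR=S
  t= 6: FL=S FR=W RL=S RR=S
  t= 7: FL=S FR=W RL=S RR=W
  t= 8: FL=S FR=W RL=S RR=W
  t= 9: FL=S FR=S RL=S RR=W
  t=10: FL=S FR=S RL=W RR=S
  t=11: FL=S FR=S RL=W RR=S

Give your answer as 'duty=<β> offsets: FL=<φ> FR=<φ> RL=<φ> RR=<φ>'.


duty=9 offsets: FL=7 FR=3 RL=11 RR=2

duty β = stance ticks per leg = 9
FL: stance ticks = 9; W→S at t=5 → φ=7
FR: stance ticks = 9; W→S at t=9 → φ=3
RL: stance ticks = 9; W→S at t=1 → φ=11
RR: stance ticks = 9; W→S at t=10 → φ=2


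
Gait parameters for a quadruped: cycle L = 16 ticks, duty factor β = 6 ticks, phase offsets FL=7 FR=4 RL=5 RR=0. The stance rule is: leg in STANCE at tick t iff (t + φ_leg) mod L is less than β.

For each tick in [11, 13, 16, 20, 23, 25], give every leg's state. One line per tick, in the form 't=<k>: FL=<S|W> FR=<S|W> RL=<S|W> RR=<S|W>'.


t=11: FL=S FR=W RL=S RR=W
t=13: FL=S FR=S RL=S RR=W
t=16: FL=W FR=S RL=S RR=S
t=20: FL=W FR=W RL=W RR=S
t=23: FL=W FR=W RL=W RR=W
t=25: FL=S FR=W RL=W RR=W

t=11: phase=(2,15,0,11) vs β=6 → FL=S FR=W RL=S RR=W
t=13: phase=(4,1,2,13) vs β=6 → FL=S FR=S RL=S RR=W
t=16: phase=(7,4,5,0) vs β=6 → FL=W FR=S RL=S RR=S
t=20: phase=(11,8,9,4) vs β=6 → FL=W FR=W RL=W RR=S
t=23: phase=(14,11,12,7) vs β=6 → FL=W FR=W RL=W RR=W
t=25: phase=(0,13,14,9) vs β=6 → FL=S FR=W RL=W RR=W


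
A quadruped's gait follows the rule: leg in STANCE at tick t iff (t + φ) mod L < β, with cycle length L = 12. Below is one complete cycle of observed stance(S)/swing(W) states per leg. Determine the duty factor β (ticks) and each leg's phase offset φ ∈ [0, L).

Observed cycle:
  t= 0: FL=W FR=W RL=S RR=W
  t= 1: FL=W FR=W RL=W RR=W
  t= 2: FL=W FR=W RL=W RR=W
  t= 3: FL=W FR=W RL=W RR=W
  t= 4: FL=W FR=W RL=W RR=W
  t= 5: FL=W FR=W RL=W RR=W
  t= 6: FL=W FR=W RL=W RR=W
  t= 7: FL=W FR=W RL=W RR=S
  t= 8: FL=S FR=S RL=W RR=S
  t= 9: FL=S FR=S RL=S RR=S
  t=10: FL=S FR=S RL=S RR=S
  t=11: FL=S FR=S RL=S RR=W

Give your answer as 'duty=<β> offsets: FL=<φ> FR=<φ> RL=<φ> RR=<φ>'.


duty=4 offsets: FL=4 FR=4 RL=3 RR=5

duty β = stance ticks per leg = 4
FL: stance ticks = 4; W→S at t=8 → φ=4
FR: stance ticks = 4; W→S at t=8 → φ=4
RL: stance ticks = 4; W→S at t=9 → φ=3
RR: stance ticks = 4; W→S at t=7 → φ=5


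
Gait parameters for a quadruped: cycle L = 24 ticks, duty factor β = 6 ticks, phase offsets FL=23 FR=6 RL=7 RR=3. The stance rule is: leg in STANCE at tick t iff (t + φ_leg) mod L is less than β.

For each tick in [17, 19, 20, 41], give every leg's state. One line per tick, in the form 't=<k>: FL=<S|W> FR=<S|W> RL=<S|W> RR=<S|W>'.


t=17: FL=W FR=W RL=S RR=W
t=19: FL=W FR=S RL=S RR=W
t=20: FL=W FR=S RL=S RR=W
t=41: FL=W FR=W RL=S RR=W

t=17: phase=(16,23,0,20) vs β=6 → FL=W FR=W RL=S RR=W
t=19: phase=(18,1,2,22) vs β=6 → FL=W FR=S RL=S RR=W
t=20: phase=(19,2,3,23) vs β=6 → FL=W FR=S RL=S RR=W
t=41: phase=(16,23,0,20) vs β=6 → FL=W FR=W RL=S RR=W


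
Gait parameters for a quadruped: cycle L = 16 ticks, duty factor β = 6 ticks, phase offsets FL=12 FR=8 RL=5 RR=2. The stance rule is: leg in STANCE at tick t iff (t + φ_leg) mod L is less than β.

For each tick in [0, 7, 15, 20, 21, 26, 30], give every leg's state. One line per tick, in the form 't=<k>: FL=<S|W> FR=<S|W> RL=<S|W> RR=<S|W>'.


t=0: phase=(12,8,5,2) vs β=6 → FL=W FR=W RL=S RR=S
t=7: phase=(3,15,12,9) vs β=6 → FL=S FR=W RL=W RR=W
t=15: phase=(11,7,4,1) vs β=6 → FL=W FR=W RL=S RR=S
t=20: phase=(0,12,9,6) vs β=6 → FL=S FR=W RL=W RR=W
t=21: phase=(1,13,10,7) vs β=6 → FL=S FR=W RL=W RR=W
t=26: phase=(6,2,15,12) vs β=6 → FL=W FR=S RL=W RR=W
t=30: phase=(10,6,3,0) vs β=6 → FL=W FR=W RL=S RR=S

t=0: FL=W FR=W RL=S RR=S
t=7: FL=S FR=W RL=W RR=W
t=15: FL=W FR=W RL=S RR=S
t=20: FL=S FR=W RL=W RR=W
t=21: FL=S FR=W RL=W RR=W
t=26: FL=W FR=S RL=W RR=W
t=30: FL=W FR=W RL=S RR=S


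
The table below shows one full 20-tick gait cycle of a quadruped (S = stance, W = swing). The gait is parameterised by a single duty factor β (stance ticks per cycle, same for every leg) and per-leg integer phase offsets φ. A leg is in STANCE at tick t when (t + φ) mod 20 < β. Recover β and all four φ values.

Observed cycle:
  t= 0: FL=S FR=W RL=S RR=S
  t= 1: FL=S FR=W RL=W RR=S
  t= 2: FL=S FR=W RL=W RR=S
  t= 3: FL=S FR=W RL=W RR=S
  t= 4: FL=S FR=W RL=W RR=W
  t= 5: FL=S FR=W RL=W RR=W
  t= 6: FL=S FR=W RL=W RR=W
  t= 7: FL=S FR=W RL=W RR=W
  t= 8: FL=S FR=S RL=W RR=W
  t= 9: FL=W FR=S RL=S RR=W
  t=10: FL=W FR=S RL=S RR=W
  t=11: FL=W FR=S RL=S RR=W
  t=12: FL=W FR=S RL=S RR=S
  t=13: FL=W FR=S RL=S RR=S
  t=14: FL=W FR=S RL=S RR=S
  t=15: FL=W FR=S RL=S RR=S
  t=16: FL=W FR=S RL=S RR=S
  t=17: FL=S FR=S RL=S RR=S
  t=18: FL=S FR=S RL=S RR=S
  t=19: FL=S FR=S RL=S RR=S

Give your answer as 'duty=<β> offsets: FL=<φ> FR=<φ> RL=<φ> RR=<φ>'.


duty β = stance ticks per leg = 12
FL: stance ticks = 12; W→S at t=17 → φ=3
FR: stance ticks = 12; W→S at t=8 → φ=12
RL: stance ticks = 12; W→S at t=9 → φ=11
RR: stance ticks = 12; W→S at t=12 → φ=8

duty=12 offsets: FL=3 FR=12 RL=11 RR=8


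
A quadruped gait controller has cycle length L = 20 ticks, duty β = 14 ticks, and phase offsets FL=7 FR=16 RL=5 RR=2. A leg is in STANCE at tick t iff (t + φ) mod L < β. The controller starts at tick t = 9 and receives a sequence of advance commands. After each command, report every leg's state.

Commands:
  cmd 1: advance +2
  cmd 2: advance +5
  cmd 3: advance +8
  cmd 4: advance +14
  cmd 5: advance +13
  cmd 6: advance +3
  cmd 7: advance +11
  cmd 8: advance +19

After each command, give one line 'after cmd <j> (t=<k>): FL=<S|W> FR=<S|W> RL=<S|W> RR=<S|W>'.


start t=9: FL=W FR=S RL=W RR=S
cmd 1: advance +2 → t=11, phase=(18,7,16,13) → FL=W FR=S RL=W RR=S
cmd 2: advance +5 → t=16, phase=(3,12,1,18) → FL=S FR=S RL=S RR=W
cmd 3: advance +8 → t=24, phase=(11,0,9,6) → FL=S FR=S RL=S RR=S
cmd 4: advance +14 → t=38, phase=(5,14,3,0) → FL=S FR=W RL=S RR=S
cmd 5: advance +13 → t=51, phase=(18,7,16,13) → FL=W FR=S RL=W RR=S
cmd 6: advance +3 → t=54, phase=(1,10,19,16) → FL=S FR=S RL=W RR=W
cmd 7: advance +11 → t=65, phase=(12,1,10,7) → FL=S FR=S RL=S RR=S
cmd 8: advance +19 → t=84, phase=(11,0,9,6) → FL=S FR=S RL=S RR=S

after cmd 1 (t=11): FL=W FR=S RL=W RR=S
after cmd 2 (t=16): FL=S FR=S RL=S RR=W
after cmd 3 (t=24): FL=S FR=S RL=S RR=S
after cmd 4 (t=38): FL=S FR=W RL=S RR=S
after cmd 5 (t=51): FL=W FR=S RL=W RR=S
after cmd 6 (t=54): FL=S FR=S RL=W RR=W
after cmd 7 (t=65): FL=S FR=S RL=S RR=S
after cmd 8 (t=84): FL=S FR=S RL=S RR=S


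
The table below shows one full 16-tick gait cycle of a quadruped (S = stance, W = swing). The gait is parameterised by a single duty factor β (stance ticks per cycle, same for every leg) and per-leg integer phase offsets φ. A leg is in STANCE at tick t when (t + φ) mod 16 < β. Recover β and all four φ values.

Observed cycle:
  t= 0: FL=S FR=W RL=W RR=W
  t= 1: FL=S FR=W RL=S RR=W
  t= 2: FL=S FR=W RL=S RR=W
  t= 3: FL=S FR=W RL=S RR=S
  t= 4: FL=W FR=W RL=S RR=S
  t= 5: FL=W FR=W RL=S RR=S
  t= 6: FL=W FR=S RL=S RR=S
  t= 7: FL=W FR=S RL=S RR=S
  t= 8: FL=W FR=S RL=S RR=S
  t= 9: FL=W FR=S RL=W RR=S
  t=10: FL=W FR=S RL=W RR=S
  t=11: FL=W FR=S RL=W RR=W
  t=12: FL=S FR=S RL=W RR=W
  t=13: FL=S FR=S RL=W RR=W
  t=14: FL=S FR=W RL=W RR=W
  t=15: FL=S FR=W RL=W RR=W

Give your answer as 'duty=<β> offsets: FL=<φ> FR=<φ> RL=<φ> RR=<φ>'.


duty=8 offsets: FL=4 FR=10 RL=15 RR=13

duty β = stance ticks per leg = 8
FL: stance ticks = 8; W→S at t=12 → φ=4
FR: stance ticks = 8; W→S at t=6 → φ=10
RL: stance ticks = 8; W→S at t=1 → φ=15
RR: stance ticks = 8; W→S at t=3 → φ=13


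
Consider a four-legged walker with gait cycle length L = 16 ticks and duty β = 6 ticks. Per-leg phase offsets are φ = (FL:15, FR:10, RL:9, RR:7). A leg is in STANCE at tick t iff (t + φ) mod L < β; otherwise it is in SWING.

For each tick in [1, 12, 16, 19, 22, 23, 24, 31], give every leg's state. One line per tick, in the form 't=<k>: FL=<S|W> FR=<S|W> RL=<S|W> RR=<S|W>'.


t=1: FL=S FR=W RL=W RR=W
t=12: FL=W FR=W RL=S RR=S
t=16: FL=W FR=W RL=W RR=W
t=19: FL=S FR=W RL=W RR=W
t=22: FL=S FR=S RL=W RR=W
t=23: FL=W FR=S RL=S RR=W
t=24: FL=W FR=S RL=S RR=W
t=31: FL=W FR=W RL=W RR=W

t=1: phase=(0,11,10,8) vs β=6 → FL=S FR=W RL=W RR=W
t=12: phase=(11,6,5,3) vs β=6 → FL=W FR=W RL=S RR=S
t=16: phase=(15,10,9,7) vs β=6 → FL=W FR=W RL=W RR=W
t=19: phase=(2,13,12,10) vs β=6 → FL=S FR=W RL=W RR=W
t=22: phase=(5,0,15,13) vs β=6 → FL=S FR=S RL=W RR=W
t=23: phase=(6,1,0,14) vs β=6 → FL=W FR=S RL=S RR=W
t=24: phase=(7,2,1,15) vs β=6 → FL=W FR=S RL=S RR=W
t=31: phase=(14,9,8,6) vs β=6 → FL=W FR=W RL=W RR=W


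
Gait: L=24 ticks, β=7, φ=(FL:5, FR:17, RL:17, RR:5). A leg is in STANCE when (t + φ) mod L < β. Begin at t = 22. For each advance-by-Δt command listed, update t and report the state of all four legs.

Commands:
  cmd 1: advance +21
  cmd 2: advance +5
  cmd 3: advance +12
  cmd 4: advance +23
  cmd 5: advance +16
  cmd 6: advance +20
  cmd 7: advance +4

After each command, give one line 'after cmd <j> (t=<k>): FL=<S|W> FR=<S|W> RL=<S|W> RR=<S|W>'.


after cmd 1 (t=43): FL=S FR=W RL=W RR=S
after cmd 2 (t=48): FL=S FR=W RL=W RR=S
after cmd 3 (t=60): FL=W FR=S RL=S RR=W
after cmd 4 (t=83): FL=W FR=S RL=S RR=W
after cmd 5 (t=99): FL=W FR=W RL=W RR=W
after cmd 6 (t=119): FL=S FR=W RL=W RR=S
after cmd 7 (t=123): FL=W FR=W RL=W RR=W

start t=22: FL=S FR=W RL=W RR=S
cmd 1: advance +21 → t=43, phase=(0,12,12,0) → FL=S FR=W RL=W RR=S
cmd 2: advance +5 → t=48, phase=(5,17,17,5) → FL=S FR=W RL=W RR=S
cmd 3: advance +12 → t=60, phase=(17,5,5,17) → FL=W FR=S RL=S RR=W
cmd 4: advance +23 → t=83, phase=(16,4,4,16) → FL=W FR=S RL=S RR=W
cmd 5: advance +16 → t=99, phase=(8,20,20,8) → FL=W FR=W RL=W RR=W
cmd 6: advance +20 → t=119, phase=(4,16,16,4) → FL=S FR=W RL=W RR=S
cmd 7: advance +4 → t=123, phase=(8,20,20,8) → FL=W FR=W RL=W RR=W
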